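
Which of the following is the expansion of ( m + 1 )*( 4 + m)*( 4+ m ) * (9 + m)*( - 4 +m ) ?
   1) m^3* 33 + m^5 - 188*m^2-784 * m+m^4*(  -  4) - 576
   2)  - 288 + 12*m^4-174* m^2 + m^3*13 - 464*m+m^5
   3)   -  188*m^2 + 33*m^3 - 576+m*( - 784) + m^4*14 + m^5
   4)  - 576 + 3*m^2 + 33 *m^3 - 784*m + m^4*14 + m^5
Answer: 3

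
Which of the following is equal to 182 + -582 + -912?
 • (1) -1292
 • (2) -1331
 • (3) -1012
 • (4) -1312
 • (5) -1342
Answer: 4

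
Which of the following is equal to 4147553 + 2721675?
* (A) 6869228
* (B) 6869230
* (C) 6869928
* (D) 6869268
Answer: A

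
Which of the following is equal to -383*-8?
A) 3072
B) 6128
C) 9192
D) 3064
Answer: D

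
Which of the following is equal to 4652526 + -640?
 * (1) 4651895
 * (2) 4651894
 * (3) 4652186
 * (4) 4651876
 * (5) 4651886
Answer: 5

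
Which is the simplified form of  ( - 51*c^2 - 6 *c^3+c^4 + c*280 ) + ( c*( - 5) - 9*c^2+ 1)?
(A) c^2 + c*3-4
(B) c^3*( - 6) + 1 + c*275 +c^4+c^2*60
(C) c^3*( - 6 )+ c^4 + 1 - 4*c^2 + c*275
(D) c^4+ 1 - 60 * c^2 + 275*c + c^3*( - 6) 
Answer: D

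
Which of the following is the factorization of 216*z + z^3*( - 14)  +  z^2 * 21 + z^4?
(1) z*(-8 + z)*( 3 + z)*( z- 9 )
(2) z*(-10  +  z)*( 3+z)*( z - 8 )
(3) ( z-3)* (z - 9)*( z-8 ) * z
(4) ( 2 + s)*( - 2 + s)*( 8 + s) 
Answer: 1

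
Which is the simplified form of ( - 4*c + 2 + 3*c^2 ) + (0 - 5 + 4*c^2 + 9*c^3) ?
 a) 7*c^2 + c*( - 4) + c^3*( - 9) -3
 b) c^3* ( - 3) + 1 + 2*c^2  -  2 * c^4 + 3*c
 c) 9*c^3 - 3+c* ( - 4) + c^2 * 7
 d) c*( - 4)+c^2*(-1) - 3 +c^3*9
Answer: c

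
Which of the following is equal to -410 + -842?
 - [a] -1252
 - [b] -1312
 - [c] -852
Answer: a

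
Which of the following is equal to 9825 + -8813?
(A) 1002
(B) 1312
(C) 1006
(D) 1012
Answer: D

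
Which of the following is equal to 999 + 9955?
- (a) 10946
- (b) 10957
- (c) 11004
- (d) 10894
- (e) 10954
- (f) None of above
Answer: e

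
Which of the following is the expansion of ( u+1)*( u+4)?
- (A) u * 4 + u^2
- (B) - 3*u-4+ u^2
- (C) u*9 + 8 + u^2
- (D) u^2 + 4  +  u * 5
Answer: D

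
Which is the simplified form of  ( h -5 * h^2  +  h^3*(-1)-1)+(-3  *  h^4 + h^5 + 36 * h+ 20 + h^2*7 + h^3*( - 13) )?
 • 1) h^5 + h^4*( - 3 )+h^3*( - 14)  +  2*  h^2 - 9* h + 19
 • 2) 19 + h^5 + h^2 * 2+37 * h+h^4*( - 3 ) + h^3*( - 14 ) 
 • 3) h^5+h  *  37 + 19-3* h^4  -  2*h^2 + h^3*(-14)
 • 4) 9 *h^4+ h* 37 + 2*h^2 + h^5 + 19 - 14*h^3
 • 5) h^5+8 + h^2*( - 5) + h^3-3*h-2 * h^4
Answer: 2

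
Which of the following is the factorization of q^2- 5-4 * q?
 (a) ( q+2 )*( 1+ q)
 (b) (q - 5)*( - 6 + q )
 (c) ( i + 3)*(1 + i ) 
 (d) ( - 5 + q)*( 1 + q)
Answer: d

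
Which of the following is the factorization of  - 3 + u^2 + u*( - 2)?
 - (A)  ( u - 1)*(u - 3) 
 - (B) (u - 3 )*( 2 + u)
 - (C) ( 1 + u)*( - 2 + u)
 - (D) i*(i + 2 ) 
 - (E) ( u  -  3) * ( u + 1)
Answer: E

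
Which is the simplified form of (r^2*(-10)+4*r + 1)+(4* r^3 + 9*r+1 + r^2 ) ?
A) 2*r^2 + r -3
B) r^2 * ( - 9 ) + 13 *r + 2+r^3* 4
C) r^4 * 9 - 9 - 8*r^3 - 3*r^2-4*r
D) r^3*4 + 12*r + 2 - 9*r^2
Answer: B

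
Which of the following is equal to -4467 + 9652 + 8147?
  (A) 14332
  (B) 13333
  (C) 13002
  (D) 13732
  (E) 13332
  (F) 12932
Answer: E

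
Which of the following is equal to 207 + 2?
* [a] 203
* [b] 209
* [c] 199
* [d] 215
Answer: b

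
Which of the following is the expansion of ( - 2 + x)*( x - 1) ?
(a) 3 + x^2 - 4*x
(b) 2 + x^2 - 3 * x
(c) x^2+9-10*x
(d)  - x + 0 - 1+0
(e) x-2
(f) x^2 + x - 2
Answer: b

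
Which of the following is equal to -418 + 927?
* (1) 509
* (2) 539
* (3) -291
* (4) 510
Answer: 1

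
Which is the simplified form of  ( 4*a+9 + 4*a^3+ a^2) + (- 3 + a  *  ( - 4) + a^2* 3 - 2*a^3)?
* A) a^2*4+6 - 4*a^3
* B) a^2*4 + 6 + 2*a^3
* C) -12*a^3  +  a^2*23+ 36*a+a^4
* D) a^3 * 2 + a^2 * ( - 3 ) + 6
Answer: B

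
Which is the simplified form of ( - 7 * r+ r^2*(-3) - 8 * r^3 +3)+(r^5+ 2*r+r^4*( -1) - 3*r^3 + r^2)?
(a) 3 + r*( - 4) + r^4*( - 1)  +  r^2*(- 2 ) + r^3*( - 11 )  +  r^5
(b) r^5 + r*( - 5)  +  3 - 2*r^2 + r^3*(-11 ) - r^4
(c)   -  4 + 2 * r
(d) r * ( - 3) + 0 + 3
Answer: b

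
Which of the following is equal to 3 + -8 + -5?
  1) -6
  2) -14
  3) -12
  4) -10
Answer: 4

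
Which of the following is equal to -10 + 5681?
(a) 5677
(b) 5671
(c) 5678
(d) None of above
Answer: b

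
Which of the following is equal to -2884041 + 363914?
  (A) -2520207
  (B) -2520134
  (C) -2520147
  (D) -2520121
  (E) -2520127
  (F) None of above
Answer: E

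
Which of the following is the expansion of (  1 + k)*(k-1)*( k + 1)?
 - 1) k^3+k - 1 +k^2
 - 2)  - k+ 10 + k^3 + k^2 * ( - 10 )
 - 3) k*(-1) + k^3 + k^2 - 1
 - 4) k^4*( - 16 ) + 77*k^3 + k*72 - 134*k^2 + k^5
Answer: 3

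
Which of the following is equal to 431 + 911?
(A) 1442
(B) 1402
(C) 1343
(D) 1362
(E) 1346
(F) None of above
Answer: F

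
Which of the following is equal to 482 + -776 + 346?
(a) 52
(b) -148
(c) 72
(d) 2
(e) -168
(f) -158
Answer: a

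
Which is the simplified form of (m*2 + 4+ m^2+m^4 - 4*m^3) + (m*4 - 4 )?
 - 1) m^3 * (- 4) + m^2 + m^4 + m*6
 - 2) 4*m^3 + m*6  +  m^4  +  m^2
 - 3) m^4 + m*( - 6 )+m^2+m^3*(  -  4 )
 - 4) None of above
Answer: 1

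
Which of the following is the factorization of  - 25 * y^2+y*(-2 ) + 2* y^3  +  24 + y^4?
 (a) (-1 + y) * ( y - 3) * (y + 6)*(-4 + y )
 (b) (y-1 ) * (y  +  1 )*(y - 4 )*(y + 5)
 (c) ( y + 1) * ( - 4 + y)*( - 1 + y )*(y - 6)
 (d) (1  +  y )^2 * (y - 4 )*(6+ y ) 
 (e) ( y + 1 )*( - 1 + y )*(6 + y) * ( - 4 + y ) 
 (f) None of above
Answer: e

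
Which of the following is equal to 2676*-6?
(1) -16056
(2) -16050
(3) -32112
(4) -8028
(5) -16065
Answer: 1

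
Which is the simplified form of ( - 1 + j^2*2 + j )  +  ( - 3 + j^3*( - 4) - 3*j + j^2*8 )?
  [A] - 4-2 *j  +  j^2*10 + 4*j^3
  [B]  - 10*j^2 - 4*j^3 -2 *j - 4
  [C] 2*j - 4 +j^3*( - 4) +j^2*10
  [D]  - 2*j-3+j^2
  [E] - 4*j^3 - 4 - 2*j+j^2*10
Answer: E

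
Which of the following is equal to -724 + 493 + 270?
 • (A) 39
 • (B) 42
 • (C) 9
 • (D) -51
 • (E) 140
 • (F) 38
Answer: A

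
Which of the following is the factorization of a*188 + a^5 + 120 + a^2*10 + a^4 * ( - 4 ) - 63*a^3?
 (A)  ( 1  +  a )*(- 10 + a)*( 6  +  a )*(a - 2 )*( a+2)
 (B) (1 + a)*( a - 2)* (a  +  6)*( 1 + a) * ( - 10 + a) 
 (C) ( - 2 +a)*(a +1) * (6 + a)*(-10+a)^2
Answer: B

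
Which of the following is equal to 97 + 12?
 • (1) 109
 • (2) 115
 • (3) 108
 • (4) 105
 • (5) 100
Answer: 1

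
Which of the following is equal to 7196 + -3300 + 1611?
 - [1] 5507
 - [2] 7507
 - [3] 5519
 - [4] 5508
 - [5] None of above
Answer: 1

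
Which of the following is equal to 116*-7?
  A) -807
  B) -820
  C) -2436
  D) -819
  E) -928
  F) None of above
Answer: F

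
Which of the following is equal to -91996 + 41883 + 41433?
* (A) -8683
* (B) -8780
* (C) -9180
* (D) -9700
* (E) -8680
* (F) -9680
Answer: E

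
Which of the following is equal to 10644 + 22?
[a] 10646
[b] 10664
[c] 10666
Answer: c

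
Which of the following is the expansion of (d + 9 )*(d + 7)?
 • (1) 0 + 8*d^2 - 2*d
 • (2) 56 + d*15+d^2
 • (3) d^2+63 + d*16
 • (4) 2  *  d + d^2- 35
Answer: 3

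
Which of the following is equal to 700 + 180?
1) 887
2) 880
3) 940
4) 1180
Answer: 2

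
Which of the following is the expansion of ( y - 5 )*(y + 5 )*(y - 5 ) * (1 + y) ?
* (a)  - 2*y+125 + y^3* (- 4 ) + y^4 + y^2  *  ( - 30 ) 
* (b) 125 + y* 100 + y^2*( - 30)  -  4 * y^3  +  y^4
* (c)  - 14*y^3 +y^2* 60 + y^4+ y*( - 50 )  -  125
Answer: b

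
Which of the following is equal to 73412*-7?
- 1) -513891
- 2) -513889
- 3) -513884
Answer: 3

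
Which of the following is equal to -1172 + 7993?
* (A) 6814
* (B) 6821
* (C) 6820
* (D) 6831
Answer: B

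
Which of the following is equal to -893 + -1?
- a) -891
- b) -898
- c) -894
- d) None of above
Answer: c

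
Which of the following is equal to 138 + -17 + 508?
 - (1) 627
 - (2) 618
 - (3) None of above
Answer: 3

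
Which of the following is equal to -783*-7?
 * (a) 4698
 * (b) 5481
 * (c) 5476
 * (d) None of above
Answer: b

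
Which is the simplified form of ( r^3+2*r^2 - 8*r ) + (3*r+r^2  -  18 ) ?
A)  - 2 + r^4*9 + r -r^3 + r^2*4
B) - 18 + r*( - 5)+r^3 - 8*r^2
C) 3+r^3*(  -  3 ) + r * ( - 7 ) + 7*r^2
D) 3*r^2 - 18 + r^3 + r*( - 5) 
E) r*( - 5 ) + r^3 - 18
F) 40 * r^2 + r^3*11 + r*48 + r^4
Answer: D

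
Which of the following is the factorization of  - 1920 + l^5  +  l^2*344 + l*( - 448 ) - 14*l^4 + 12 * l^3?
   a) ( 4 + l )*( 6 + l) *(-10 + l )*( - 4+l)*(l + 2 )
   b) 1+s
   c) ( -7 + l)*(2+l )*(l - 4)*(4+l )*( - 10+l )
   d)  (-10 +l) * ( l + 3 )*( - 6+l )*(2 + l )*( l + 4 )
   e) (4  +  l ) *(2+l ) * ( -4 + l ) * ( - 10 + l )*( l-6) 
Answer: e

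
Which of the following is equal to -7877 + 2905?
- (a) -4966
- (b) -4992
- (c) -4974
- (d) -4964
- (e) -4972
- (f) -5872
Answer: e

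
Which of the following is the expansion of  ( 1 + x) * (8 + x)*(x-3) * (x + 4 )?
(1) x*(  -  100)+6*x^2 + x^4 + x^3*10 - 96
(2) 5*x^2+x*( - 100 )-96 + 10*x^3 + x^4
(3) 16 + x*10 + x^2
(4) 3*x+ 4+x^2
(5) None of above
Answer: 2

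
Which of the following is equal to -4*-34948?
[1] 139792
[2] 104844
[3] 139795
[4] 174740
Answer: 1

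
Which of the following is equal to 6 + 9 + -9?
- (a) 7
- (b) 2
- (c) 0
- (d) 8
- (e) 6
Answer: e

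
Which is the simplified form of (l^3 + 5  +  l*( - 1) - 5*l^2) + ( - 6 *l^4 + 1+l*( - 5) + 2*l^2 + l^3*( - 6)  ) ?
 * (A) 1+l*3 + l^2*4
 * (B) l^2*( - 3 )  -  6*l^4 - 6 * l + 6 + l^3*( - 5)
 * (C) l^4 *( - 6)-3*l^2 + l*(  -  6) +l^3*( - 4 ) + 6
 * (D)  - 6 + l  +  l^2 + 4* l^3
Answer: B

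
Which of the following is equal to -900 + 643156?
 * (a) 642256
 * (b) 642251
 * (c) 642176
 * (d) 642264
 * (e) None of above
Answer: a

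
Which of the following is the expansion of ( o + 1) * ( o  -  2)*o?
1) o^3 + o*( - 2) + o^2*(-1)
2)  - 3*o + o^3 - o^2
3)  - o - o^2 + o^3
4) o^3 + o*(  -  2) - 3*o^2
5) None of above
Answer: 1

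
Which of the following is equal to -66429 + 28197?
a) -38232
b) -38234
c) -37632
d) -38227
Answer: a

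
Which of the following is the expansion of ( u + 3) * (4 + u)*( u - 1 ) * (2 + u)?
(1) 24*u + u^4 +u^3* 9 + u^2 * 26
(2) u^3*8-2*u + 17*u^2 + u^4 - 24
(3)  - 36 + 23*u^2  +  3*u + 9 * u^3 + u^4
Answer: 2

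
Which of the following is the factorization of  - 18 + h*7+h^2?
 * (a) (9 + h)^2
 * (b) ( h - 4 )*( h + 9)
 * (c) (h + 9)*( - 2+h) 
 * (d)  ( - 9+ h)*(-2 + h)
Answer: c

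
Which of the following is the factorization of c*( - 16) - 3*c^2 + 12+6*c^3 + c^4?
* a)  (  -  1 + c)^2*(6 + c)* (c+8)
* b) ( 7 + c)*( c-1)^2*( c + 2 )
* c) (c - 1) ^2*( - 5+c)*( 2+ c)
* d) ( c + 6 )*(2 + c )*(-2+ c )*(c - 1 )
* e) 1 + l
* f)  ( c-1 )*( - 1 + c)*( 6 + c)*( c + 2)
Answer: f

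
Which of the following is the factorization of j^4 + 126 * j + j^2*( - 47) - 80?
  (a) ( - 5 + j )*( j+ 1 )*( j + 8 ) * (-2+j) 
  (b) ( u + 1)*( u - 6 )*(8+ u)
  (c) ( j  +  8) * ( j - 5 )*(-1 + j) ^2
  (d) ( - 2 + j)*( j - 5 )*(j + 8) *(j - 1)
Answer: d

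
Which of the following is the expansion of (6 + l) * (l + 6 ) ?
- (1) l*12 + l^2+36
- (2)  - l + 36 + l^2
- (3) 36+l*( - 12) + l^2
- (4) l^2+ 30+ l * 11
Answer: 1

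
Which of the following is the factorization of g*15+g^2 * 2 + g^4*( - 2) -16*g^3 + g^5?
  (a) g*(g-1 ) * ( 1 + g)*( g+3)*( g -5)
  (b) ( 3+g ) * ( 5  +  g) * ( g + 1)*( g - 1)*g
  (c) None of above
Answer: a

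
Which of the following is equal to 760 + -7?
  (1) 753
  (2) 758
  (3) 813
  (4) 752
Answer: 1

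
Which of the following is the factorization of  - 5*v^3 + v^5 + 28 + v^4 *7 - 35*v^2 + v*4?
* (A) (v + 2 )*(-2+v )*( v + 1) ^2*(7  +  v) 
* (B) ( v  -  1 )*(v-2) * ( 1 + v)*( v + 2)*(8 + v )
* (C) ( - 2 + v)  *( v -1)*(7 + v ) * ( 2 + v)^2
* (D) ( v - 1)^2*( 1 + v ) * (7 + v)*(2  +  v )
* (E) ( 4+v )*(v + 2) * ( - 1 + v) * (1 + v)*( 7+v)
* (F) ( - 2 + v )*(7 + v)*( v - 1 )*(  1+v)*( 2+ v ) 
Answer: F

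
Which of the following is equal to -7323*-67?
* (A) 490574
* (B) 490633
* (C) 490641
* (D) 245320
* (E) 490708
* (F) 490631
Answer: C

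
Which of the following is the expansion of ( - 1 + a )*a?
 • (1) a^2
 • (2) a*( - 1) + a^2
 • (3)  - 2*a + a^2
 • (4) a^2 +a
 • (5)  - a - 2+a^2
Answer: 2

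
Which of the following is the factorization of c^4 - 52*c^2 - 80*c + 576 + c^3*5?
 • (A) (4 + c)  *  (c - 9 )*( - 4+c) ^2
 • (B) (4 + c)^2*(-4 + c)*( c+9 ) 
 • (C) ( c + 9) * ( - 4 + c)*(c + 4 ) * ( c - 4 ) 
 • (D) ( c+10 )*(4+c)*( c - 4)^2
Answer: C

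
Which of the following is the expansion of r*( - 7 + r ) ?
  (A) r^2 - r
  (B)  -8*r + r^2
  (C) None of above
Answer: C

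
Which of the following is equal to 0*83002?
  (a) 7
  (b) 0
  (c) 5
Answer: b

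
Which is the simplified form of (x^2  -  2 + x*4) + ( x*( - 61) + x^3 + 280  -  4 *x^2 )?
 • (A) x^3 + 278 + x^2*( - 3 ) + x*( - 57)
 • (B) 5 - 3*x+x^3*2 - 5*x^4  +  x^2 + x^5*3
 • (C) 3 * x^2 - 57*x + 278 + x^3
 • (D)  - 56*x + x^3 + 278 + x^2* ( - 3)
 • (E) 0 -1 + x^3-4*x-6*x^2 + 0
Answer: A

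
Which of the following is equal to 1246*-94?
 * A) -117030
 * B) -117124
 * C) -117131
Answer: B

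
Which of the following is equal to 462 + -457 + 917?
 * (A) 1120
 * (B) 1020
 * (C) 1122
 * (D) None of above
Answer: D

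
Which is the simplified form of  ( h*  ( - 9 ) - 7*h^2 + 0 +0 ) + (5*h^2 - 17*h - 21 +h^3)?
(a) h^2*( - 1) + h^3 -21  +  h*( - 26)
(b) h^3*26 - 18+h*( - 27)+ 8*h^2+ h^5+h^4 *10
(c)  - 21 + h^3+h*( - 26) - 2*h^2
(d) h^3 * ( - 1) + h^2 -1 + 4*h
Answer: c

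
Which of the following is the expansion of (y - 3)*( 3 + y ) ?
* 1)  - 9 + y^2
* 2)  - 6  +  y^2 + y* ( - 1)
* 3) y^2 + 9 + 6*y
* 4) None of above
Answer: 1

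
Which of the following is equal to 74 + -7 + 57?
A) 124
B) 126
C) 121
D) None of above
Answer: A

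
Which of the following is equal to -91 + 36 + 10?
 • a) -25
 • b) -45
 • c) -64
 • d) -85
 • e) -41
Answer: b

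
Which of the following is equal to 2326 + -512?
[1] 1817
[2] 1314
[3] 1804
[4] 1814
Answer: 4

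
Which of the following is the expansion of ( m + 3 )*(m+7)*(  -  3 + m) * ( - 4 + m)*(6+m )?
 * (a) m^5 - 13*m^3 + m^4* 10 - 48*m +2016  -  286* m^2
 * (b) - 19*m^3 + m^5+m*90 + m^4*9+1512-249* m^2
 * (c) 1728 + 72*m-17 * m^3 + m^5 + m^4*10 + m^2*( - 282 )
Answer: b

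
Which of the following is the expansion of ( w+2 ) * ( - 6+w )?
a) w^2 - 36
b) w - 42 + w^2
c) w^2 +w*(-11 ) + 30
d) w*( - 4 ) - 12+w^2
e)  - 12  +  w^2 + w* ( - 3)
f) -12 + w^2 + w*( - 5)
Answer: d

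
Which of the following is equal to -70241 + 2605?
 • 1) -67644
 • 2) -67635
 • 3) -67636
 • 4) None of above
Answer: 3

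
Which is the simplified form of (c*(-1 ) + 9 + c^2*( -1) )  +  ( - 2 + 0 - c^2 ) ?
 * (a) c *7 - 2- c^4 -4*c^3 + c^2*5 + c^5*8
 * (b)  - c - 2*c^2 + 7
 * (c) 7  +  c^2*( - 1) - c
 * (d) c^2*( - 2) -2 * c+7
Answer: b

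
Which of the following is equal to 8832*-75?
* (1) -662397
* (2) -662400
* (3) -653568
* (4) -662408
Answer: 2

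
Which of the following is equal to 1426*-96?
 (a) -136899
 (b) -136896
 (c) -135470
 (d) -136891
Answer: b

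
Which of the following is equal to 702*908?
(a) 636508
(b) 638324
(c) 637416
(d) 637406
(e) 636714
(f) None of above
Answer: c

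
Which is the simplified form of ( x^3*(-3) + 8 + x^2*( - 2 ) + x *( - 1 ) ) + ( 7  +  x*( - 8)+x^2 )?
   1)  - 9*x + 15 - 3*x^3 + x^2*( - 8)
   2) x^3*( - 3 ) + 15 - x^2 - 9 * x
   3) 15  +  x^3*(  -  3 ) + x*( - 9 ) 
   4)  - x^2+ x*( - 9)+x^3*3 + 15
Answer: 2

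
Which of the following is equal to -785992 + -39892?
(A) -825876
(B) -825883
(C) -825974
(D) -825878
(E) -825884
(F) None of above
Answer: E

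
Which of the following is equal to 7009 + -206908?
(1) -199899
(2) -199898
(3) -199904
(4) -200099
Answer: 1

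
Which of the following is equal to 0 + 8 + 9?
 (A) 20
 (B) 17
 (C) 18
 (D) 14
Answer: B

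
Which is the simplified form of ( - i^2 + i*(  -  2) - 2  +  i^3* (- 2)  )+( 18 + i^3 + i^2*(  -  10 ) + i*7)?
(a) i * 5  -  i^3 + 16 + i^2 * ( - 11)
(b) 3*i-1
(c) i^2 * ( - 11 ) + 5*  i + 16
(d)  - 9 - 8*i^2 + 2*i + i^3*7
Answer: a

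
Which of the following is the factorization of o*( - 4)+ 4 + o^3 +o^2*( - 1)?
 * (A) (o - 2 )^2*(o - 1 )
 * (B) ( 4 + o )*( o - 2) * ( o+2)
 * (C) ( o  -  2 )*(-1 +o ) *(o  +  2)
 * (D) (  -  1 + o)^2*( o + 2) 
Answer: C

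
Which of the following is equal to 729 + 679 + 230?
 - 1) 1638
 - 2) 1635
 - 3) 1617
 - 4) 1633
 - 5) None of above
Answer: 1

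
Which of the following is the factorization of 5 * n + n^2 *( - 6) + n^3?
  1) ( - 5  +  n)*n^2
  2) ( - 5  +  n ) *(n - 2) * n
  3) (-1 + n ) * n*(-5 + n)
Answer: 3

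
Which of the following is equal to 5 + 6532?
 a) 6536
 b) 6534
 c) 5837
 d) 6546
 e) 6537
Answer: e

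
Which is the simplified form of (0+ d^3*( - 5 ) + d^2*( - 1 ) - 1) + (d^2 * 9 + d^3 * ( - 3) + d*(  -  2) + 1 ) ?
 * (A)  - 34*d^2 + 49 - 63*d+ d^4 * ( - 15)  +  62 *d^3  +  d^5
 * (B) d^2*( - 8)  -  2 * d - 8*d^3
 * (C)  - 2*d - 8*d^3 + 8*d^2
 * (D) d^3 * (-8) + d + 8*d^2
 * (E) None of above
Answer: C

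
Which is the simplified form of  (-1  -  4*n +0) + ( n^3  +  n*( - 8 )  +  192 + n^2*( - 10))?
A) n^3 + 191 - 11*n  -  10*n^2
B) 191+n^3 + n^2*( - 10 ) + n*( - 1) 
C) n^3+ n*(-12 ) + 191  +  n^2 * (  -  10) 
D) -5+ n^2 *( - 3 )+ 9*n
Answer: C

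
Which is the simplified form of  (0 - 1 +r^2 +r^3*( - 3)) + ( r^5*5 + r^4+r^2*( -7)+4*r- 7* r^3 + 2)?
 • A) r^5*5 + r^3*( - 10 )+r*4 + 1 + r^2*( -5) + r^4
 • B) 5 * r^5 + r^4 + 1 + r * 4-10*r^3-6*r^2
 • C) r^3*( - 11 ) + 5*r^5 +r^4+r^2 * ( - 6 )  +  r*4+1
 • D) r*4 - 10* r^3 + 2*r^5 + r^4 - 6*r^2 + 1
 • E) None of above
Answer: B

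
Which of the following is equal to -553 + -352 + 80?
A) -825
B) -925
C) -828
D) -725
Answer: A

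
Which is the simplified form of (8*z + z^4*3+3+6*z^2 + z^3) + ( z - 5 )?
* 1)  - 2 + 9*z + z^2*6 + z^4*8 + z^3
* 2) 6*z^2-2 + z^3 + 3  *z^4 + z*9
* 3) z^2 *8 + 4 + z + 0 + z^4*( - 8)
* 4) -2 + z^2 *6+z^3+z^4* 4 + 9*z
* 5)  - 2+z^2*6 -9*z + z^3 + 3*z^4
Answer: 2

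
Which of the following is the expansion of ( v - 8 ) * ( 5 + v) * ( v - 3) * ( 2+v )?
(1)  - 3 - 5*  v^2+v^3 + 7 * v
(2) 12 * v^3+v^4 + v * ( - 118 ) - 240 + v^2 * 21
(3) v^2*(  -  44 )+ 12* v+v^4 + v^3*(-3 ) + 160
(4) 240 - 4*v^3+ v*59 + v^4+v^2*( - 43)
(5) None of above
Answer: 5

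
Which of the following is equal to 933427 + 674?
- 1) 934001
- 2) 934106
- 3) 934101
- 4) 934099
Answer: 3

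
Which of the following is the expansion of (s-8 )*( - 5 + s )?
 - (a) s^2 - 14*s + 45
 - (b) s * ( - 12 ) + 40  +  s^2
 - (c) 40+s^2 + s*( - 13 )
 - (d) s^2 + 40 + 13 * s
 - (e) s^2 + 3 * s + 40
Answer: c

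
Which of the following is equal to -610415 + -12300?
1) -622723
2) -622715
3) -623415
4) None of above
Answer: 2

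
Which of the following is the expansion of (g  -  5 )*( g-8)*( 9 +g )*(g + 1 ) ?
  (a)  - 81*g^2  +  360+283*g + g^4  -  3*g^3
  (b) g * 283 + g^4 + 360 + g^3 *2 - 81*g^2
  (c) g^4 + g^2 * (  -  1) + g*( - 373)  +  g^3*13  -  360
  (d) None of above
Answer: a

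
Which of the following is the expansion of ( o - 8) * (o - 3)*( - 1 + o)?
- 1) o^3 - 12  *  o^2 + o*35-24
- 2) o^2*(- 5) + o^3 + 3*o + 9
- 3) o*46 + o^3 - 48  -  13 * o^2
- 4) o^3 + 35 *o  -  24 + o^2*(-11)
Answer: 1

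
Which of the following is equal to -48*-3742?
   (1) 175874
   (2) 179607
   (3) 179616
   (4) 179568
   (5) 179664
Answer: 3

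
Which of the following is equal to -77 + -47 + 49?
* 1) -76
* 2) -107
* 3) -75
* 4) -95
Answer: 3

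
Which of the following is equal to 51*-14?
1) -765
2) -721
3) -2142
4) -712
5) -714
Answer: 5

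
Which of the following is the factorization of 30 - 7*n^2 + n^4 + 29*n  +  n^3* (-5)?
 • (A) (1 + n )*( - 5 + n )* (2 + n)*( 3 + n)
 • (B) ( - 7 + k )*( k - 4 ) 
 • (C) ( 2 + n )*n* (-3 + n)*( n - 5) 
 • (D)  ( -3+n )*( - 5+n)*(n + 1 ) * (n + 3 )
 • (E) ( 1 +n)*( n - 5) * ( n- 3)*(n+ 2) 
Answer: E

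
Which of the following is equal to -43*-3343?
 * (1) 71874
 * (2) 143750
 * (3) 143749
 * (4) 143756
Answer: 3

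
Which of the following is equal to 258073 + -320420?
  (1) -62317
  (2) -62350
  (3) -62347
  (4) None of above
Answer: 3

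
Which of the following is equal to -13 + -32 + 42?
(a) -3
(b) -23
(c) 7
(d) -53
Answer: a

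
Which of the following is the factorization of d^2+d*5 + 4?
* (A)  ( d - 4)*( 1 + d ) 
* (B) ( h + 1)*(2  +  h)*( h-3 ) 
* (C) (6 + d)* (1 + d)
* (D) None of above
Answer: D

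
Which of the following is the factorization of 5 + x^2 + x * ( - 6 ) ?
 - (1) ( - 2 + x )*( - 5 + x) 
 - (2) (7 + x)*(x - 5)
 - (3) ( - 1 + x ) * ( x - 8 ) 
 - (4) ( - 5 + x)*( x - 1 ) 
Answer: 4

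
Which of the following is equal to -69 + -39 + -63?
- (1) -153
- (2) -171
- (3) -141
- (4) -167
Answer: 2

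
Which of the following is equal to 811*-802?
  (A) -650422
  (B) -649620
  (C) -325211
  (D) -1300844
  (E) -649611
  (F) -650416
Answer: A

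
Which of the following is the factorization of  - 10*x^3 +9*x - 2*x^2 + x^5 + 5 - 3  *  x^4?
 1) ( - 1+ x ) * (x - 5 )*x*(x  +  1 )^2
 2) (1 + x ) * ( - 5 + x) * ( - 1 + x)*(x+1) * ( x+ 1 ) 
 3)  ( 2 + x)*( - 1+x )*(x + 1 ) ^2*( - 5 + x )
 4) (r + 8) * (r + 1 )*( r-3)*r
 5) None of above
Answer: 2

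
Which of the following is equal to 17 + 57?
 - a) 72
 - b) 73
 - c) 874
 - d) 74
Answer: d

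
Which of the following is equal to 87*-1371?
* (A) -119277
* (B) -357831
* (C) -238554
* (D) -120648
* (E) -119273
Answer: A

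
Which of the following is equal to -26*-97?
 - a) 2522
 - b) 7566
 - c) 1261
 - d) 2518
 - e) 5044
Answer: a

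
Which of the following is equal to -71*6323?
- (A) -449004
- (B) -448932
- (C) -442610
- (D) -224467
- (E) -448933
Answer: E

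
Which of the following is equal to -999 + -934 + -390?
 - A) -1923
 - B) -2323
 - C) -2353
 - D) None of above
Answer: B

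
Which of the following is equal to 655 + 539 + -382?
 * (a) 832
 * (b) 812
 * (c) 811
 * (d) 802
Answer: b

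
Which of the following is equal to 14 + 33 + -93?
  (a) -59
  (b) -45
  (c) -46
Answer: c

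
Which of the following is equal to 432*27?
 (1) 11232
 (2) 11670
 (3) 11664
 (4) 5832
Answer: 3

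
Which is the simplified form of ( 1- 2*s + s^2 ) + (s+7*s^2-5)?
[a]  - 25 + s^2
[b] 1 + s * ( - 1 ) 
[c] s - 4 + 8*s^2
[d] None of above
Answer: d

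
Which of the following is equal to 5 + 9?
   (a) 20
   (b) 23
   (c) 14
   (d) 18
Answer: c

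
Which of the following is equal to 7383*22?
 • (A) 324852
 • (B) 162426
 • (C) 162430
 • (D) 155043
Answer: B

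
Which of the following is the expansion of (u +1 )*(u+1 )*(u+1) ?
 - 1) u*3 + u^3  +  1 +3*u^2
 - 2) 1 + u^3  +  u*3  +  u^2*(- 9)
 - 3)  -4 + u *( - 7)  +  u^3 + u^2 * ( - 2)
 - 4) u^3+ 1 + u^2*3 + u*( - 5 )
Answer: 1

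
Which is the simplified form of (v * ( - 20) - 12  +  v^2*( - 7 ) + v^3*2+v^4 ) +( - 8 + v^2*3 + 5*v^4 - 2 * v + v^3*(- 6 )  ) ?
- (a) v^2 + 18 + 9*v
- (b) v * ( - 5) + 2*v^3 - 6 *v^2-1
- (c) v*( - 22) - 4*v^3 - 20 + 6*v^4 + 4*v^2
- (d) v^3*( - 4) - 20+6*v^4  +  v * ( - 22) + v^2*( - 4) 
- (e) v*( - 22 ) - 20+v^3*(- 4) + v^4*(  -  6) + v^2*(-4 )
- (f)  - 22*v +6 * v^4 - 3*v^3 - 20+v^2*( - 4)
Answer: d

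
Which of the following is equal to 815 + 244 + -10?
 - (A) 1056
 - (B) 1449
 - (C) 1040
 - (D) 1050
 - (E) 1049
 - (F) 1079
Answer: E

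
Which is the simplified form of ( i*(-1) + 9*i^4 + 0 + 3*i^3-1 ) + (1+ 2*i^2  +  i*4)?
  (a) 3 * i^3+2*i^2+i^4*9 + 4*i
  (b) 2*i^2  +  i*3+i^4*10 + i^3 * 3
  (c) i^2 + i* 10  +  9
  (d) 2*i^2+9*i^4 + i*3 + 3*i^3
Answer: d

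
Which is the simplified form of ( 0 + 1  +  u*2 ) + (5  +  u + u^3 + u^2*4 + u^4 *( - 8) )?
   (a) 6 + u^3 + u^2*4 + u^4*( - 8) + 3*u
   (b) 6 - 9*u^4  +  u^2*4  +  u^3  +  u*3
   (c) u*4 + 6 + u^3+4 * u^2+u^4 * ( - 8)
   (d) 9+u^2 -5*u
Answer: a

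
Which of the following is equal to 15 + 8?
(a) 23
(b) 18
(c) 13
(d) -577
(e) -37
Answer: a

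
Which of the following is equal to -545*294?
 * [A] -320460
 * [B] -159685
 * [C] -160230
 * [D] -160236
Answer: C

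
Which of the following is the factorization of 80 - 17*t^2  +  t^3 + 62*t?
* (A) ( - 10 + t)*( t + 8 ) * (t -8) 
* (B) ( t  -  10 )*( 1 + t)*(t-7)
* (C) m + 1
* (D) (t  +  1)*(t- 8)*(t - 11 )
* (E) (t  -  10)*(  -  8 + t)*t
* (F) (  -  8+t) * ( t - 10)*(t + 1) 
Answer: F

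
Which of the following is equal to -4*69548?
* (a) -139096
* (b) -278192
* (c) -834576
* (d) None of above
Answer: b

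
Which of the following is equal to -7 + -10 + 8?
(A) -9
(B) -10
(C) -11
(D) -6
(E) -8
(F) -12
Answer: A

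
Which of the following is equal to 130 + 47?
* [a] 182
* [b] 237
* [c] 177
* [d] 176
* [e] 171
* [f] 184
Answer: c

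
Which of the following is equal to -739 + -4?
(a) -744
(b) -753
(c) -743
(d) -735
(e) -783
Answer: c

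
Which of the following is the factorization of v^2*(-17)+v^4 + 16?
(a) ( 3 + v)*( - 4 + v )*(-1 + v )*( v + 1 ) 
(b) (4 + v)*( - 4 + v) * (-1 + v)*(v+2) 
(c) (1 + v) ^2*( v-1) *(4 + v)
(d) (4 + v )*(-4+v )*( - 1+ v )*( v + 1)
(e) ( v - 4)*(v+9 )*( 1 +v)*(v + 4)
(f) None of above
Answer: d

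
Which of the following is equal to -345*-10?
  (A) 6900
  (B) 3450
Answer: B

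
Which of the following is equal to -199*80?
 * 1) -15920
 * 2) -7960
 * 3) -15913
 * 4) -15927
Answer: 1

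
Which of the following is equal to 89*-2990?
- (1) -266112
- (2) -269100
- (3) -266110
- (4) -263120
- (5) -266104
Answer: 3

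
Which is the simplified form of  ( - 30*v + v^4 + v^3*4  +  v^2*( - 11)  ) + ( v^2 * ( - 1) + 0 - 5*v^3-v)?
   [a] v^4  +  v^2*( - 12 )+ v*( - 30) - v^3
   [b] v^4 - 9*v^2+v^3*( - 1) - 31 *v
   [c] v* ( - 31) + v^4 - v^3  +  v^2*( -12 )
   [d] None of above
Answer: c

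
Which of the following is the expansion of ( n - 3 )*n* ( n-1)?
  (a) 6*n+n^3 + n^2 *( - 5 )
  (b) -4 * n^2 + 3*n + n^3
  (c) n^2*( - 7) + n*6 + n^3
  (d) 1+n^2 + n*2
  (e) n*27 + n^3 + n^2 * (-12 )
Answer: b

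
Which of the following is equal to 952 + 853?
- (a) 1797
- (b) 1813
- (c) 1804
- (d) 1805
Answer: d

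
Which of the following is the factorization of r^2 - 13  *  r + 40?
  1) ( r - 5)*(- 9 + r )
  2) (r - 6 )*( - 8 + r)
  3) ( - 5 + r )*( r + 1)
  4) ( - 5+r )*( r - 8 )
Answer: 4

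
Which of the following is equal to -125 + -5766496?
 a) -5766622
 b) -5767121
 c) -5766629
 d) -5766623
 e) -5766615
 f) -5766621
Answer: f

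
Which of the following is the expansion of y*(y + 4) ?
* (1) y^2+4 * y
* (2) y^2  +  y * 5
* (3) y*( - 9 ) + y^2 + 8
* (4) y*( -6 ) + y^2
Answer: 1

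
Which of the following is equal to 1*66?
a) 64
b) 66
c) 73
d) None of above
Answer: b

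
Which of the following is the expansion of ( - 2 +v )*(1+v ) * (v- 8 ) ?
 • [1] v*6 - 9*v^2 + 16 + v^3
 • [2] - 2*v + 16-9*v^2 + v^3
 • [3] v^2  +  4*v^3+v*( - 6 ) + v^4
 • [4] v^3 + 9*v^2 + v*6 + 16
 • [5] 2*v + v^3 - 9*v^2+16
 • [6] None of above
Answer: 1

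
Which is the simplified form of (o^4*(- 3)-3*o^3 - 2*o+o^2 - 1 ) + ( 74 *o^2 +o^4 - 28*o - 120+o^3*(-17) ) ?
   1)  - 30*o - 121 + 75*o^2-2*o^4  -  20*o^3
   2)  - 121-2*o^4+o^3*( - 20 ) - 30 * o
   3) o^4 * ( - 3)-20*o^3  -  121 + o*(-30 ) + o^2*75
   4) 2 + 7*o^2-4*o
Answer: 1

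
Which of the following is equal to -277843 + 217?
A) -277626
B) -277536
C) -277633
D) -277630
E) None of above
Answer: A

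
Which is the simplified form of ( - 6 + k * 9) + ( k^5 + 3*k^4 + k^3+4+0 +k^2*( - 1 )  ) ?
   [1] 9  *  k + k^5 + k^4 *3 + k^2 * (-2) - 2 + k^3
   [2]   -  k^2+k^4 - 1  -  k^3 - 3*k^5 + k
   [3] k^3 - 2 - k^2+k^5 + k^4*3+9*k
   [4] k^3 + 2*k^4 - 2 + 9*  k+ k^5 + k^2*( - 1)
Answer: 3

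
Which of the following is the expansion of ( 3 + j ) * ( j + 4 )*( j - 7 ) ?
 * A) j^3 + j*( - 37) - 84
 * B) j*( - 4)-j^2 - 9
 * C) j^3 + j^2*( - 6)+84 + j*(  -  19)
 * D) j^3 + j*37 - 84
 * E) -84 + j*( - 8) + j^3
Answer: A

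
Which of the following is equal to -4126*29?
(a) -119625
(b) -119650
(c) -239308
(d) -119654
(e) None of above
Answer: d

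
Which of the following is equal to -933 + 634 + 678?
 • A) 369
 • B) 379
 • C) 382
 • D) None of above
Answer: B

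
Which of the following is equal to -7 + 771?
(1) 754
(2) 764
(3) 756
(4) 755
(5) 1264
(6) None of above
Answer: 2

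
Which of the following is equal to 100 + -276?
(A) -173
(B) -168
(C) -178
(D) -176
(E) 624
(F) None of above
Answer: D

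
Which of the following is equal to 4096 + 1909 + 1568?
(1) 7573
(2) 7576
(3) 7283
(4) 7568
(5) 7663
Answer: 1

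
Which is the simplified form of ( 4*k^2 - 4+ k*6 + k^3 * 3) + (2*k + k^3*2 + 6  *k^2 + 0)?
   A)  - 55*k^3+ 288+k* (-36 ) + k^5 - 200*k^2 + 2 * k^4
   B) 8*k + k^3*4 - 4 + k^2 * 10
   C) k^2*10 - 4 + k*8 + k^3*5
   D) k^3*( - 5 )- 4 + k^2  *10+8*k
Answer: C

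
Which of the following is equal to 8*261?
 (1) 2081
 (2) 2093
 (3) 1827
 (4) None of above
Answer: 4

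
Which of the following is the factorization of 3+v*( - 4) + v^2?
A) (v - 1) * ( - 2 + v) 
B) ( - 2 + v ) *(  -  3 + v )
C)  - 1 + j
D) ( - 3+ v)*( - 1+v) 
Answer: D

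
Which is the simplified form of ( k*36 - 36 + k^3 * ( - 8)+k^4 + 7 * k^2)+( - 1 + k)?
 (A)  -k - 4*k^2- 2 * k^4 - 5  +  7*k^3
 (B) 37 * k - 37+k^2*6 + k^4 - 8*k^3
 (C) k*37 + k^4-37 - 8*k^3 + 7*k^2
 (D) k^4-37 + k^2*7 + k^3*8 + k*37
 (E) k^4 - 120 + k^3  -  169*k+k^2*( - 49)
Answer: C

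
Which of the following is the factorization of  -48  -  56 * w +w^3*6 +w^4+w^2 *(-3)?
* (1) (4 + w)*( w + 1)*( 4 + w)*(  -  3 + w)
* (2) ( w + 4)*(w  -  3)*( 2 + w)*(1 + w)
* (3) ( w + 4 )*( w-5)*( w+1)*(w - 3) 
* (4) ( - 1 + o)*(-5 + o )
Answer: 1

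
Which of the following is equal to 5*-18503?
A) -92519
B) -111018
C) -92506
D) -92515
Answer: D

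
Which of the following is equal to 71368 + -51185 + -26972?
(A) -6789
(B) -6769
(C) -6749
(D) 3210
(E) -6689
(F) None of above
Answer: A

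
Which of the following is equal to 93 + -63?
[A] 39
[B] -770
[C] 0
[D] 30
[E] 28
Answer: D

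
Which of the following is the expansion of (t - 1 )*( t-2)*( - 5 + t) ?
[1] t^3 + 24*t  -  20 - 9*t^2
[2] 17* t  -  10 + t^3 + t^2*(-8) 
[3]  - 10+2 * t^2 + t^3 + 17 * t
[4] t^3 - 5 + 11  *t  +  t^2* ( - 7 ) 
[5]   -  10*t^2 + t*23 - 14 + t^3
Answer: 2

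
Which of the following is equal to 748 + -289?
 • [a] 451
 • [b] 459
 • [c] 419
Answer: b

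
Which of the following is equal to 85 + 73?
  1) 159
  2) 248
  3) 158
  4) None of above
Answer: 3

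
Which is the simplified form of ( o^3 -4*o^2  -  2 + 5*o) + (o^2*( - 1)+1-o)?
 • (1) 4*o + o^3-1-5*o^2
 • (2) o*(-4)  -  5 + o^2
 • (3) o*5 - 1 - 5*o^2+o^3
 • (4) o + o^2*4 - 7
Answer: 1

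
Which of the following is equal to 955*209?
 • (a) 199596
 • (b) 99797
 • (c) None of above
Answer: c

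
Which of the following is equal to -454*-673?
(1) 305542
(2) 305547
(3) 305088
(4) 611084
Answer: 1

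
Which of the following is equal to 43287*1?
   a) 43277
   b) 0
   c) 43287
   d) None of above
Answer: c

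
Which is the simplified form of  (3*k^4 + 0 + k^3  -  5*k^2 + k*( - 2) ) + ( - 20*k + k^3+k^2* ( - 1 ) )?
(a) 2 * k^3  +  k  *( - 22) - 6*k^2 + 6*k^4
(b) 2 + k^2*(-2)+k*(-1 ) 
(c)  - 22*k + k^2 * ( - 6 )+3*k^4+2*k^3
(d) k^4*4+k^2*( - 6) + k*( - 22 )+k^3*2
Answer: c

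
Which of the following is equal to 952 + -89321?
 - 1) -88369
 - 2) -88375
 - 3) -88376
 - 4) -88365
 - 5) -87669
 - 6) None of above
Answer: 1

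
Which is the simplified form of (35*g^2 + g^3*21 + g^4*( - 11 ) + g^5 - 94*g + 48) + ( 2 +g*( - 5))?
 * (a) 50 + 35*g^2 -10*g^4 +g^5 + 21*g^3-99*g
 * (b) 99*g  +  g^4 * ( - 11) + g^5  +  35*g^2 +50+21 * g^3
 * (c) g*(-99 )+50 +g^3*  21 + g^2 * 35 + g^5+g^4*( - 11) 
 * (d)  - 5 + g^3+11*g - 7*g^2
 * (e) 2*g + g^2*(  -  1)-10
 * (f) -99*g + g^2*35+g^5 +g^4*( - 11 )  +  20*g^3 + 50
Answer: c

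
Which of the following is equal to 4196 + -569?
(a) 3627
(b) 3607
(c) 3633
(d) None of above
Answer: a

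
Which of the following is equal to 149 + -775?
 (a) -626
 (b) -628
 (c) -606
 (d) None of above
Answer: a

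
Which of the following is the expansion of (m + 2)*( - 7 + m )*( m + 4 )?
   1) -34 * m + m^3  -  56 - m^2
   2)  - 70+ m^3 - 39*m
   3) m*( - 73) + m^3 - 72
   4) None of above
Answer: 1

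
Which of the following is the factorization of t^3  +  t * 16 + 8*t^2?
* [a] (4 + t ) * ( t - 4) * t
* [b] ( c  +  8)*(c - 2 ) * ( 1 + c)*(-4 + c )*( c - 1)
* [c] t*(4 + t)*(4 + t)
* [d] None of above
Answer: c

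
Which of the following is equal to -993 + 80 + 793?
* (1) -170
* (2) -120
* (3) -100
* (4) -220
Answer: 2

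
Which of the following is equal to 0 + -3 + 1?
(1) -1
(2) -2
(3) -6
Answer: 2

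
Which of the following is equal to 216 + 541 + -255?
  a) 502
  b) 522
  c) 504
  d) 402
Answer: a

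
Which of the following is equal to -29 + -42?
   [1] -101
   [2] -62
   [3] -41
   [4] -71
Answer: 4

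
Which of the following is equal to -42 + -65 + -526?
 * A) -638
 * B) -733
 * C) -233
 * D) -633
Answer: D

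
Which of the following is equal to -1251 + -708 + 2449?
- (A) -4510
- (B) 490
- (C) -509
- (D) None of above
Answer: B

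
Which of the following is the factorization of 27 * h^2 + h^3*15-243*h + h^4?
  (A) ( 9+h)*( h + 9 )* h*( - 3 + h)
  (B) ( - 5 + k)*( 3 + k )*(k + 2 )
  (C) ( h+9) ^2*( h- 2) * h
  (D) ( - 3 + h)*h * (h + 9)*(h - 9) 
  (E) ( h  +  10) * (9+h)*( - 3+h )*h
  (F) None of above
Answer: A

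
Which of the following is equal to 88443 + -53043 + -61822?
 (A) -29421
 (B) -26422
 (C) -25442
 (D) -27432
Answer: B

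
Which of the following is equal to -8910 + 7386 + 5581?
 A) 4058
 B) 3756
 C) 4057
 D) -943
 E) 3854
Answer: C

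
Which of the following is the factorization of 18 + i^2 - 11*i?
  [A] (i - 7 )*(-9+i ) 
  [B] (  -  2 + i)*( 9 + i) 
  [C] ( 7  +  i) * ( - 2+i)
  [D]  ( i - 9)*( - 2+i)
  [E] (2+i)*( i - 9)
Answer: D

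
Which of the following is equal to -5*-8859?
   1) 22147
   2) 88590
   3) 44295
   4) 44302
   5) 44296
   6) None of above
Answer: 3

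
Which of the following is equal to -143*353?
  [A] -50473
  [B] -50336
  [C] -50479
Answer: C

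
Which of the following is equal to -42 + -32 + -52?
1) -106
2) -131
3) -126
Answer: 3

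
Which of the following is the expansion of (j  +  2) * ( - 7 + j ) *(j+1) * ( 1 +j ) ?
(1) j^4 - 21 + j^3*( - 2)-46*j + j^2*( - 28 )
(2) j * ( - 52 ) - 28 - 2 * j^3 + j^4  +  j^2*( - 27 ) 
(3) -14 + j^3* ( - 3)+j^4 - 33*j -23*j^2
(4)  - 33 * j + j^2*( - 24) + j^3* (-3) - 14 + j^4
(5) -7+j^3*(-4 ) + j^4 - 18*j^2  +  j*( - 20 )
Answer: 3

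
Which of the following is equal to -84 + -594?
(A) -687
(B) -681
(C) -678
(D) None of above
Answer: C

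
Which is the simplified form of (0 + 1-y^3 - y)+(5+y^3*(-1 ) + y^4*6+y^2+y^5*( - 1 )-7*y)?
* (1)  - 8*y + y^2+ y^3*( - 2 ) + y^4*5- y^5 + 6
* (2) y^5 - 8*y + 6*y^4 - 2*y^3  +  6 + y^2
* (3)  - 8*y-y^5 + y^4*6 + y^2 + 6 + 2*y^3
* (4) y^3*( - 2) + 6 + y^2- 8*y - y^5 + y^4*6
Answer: 4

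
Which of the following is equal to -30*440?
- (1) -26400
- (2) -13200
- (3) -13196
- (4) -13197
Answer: 2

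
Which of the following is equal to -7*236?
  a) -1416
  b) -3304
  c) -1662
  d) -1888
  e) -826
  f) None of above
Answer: f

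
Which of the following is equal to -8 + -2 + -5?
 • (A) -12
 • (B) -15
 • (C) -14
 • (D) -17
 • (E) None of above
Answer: B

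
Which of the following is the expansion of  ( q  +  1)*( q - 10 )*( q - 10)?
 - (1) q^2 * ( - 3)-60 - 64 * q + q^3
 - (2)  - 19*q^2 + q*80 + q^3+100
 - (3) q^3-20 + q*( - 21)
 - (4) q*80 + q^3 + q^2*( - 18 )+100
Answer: 2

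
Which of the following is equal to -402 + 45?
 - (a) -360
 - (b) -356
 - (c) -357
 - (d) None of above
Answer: c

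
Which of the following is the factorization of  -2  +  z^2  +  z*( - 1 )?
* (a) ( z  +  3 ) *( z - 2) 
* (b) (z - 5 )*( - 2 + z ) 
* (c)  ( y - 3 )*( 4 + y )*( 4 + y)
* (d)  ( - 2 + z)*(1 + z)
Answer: d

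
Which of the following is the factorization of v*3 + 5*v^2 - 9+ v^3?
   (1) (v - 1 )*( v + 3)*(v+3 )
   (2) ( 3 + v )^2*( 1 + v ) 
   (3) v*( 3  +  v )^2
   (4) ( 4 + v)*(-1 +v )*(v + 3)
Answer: 1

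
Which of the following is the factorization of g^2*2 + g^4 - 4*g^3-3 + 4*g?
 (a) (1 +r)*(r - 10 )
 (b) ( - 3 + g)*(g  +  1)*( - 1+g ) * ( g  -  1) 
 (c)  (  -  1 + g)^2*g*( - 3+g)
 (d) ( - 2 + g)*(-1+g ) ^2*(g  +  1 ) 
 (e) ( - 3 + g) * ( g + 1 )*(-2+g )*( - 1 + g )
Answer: b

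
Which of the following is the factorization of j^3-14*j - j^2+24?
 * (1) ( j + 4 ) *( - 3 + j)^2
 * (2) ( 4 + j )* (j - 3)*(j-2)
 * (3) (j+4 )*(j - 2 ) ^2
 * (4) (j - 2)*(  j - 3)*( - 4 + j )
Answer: 2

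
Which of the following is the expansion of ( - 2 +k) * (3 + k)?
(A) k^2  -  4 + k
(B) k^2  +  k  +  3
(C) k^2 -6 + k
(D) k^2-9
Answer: C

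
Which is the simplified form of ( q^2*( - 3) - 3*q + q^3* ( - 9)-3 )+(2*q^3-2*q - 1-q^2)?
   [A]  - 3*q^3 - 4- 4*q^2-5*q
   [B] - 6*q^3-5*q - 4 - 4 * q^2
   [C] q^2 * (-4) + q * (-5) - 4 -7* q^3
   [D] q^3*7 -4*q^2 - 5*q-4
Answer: C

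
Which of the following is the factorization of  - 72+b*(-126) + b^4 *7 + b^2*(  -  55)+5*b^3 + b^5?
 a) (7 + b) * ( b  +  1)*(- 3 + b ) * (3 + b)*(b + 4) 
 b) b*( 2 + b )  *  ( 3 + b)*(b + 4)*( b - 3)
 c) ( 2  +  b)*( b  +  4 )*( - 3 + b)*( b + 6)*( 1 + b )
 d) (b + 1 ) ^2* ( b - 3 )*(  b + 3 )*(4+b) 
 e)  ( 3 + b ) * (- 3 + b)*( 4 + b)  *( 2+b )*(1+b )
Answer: e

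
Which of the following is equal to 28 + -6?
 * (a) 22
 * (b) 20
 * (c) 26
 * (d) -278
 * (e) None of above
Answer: a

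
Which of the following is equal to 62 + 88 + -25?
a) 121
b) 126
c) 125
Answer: c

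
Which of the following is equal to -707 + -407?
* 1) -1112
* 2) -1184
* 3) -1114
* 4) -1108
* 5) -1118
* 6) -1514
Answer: 3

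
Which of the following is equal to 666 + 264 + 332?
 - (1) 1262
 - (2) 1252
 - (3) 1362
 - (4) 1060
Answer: 1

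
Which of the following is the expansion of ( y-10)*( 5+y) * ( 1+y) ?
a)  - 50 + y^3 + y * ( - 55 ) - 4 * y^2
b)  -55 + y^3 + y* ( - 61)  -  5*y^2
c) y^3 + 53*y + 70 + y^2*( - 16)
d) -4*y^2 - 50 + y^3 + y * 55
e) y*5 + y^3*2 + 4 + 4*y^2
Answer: a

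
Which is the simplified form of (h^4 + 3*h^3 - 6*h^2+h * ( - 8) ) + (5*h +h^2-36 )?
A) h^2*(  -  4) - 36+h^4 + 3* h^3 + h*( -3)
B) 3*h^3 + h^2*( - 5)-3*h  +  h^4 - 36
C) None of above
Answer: B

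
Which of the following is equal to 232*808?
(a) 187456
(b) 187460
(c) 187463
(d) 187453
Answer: a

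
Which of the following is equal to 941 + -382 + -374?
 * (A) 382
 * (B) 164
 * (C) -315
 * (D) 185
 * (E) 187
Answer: D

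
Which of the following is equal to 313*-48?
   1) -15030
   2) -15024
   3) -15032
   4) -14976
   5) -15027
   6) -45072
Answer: 2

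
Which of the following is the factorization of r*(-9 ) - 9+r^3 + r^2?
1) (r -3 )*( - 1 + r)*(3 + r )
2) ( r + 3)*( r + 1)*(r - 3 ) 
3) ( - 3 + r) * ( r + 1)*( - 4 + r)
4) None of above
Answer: 2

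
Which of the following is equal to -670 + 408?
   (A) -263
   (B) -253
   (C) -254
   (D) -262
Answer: D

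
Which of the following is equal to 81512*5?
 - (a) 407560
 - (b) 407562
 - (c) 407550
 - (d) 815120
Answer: a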